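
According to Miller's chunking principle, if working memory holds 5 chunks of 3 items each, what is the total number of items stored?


Total items = chunks * items_per_chunk
= 5 * 3
= 15


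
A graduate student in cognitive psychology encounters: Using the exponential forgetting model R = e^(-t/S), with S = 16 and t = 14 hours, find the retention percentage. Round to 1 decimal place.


R = e^(-t/S)
-t/S = -14/16 = -0.875
R = e^(-0.875) = 0.416862
Percentage = 0.416862 * 100
= 41.7


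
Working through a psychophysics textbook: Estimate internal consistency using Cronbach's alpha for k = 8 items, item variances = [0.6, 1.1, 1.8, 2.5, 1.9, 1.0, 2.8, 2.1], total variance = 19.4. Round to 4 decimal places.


alpha = (k/(k-1)) * (1 - sum(s_i^2)/s_total^2)
sum(item variances) = 13.8
k/(k-1) = 8/7 = 1.142857
1 - 13.8/19.4 = 1 - 0.71134 = 0.28866
alpha = 1.142857 * 0.28866
= 0.3299


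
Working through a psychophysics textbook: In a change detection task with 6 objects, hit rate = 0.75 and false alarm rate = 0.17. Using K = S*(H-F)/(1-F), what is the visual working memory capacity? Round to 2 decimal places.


K = S * (H - F) / (1 - F)
H - F = 0.58
1 - F = 0.83
K = 6 * 0.58 / 0.83
= 4.19


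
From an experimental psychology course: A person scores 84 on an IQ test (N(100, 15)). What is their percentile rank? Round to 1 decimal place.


z = (IQ - mean) / SD
z = (84 - 100) / 15 = -1.0667
Percentile = Phi(-1.0667) * 100
Phi(-1.0667) = 0.143054
= 14.3


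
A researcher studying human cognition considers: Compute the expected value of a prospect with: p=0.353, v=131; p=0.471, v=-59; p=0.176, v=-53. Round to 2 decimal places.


EU = sum(p_i * v_i)
0.353 * 131 = 46.243
0.471 * -59 = -27.789
0.176 * -53 = -9.328
EU = 46.243 + -27.789 + -9.328
= 9.13


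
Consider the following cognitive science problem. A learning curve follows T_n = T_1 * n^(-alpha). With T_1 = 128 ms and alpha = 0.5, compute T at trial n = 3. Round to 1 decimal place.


T_n = 128 * 3^(-0.5)
3^(-0.5) = 0.57735
T_n = 128 * 0.57735
= 73.9 ms


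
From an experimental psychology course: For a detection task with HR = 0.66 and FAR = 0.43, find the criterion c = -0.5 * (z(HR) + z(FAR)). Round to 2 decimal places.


c = -0.5 * (z(HR) + z(FAR))
z(0.66) = 0.4125
z(0.43) = -0.1764
c = -0.5 * (0.4125 + -0.1764)
= -0.5 * 0.2361
= -0.12


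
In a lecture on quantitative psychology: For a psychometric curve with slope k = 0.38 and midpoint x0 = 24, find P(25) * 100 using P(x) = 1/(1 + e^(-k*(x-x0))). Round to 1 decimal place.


P(x) = 1/(1 + e^(-0.38*(25 - 24)))
Exponent = -0.38 * 1 = -0.38
e^(-0.38) = 0.683861
P = 1/(1 + 0.683861) = 0.593873
Percentage = 59.4


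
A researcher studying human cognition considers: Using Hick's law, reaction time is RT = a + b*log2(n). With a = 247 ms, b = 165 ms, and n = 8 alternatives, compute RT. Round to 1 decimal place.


RT = 247 + 165 * log2(8)
log2(8) = 3.0
RT = 247 + 165 * 3.0
= 247 + 495.0
= 742.0 ms


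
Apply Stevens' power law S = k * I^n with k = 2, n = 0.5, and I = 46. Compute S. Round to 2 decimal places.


S = 2 * 46^0.5
46^0.5 = 6.7823
S = 2 * 6.7823
= 13.56


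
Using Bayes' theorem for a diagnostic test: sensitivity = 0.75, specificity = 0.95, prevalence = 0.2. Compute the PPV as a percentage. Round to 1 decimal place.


PPV = (sens * prev) / (sens * prev + (1-spec) * (1-prev))
Numerator = 0.75 * 0.2 = 0.15
P(positive and no disease) = (1 - spec) * (1 - prev) = (1 - 0.95) * (1 - 0.2) = 0.04
Denominator = 0.15 + 0.04 = 0.19
PPV = 0.15 / 0.19 = 0.789474
As percentage = 78.9


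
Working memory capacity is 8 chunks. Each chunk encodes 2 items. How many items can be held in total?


Total items = chunks * items_per_chunk
= 8 * 2
= 16


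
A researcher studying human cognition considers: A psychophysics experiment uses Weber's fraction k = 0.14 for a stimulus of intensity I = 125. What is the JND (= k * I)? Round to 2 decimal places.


JND = k * I
JND = 0.14 * 125
= 17.50


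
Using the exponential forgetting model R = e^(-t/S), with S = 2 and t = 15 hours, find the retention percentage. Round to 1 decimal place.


R = e^(-t/S)
-t/S = -15/2 = -7.5
R = e^(-7.5) = 0.000553
Percentage = 0.000553 * 100
= 0.1


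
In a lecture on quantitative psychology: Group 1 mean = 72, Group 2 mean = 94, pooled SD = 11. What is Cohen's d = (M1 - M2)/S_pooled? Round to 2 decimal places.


Cohen's d = (M1 - M2) / S_pooled
= (72 - 94) / 11
= -22 / 11
= -2.00


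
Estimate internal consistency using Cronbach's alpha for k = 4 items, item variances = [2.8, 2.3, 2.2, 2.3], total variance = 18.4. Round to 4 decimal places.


alpha = (k/(k-1)) * (1 - sum(s_i^2)/s_total^2)
sum(item variances) = 9.6
k/(k-1) = 4/3 = 1.333333
1 - 9.6/18.4 = 1 - 0.521739 = 0.478261
alpha = 1.333333 * 0.478261
= 0.6377


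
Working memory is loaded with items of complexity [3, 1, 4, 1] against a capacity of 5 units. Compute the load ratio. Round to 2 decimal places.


Total complexity = 3 + 1 + 4 + 1 = 9
Load = total / capacity = 9 / 5
= 1.80


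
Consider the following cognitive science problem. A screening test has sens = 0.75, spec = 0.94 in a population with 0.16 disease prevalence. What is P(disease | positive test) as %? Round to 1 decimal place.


PPV = (sens * prev) / (sens * prev + (1-spec) * (1-prev))
Numerator = 0.75 * 0.16 = 0.12
P(positive and no disease) = (1 - spec) * (1 - prev) = (1 - 0.94) * (1 - 0.16) = 0.0504
Denominator = 0.12 + 0.0504 = 0.1704
PPV = 0.12 / 0.1704 = 0.704225
As percentage = 70.4


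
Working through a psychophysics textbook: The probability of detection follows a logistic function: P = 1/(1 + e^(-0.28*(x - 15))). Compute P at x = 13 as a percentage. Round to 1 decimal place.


P(x) = 1/(1 + e^(-0.28*(13 - 15)))
Exponent = -0.28 * -2 = 0.56
e^(0.56) = 1.750673
P = 1/(1 + 1.750673) = 0.363547
Percentage = 36.4


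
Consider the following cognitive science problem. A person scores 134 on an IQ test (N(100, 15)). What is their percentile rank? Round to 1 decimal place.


z = (IQ - mean) / SD
z = (134 - 100) / 15 = 2.2667
Percentile = Phi(2.2667) * 100
Phi(2.2667) = 0.988296
= 98.8


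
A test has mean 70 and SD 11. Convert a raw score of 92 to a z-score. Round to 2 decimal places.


z = (X - mu) / sigma
= (92 - 70) / 11
= 22 / 11
= 2.00


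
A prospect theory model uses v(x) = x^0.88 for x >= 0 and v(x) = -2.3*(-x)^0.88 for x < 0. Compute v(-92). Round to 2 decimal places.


Since x = -92 < 0, use v(x) = -lambda*(-x)^alpha
(-x) = 92
92^0.88 = 53.4728
v(-92) = -2.3 * 53.4728
= -122.99


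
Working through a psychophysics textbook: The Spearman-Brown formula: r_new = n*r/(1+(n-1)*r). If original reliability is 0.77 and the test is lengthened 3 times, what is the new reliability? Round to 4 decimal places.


r_new = n*r / (1 + (n-1)*r)
Numerator = 3 * 0.77 = 2.31
Denominator = 1 + 2 * 0.77 = 2.54
r_new = 2.31 / 2.54
= 0.9094


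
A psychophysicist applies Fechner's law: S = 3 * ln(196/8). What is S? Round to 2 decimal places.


S = 3 * ln(196/8)
I/I0 = 24.5
ln(24.5) = 3.1987
S = 3 * 3.1987
= 9.60


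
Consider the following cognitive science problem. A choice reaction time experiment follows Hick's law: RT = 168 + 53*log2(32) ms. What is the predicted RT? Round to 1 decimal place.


RT = 168 + 53 * log2(32)
log2(32) = 5.0
RT = 168 + 53 * 5.0
= 168 + 265.0
= 433.0 ms


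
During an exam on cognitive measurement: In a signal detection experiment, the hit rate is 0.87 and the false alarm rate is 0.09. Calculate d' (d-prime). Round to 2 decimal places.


d' = z(HR) - z(FAR)
z(0.87) = 1.1264
z(0.09) = -1.3408
d' = 1.1264 - -1.3408
= 2.47


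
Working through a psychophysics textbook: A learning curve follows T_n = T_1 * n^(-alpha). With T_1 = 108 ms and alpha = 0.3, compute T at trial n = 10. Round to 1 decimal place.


T_n = 108 * 10^(-0.3)
10^(-0.3) = 0.501187
T_n = 108 * 0.501187
= 54.1 ms


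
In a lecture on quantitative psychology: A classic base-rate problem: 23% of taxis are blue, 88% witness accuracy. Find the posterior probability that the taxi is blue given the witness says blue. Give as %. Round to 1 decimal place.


P(blue | says blue) = P(says blue | blue)*P(blue) / [P(says blue | blue)*P(blue) + P(says blue | not blue)*P(not blue)]
Numerator = 0.88 * 0.23 = 0.2024
False identification = 0.12 * 0.77 = 0.0924
P = 0.2024 / (0.2024 + 0.0924)
= 0.2024 / 0.2948
As percentage = 68.7


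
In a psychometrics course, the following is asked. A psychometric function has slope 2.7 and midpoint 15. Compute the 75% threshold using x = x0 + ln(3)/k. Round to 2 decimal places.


At P = 0.75: 0.75 = 1/(1 + e^(-k*(x-x0)))
Solving: e^(-k*(x-x0)) = 1/3
x = x0 + ln(3)/k
ln(3) = 1.0986
x = 15 + 1.0986/2.7
= 15 + 0.4069
= 15.41


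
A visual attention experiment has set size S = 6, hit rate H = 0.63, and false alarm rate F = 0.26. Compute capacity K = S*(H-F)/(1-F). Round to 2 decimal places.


K = S * (H - F) / (1 - F)
H - F = 0.37
1 - F = 0.74
K = 6 * 0.37 / 0.74
= 3.00


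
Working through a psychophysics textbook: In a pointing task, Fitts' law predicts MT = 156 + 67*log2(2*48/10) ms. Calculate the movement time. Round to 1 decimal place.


MT = 156 + 67 * log2(2*48/10)
2D/W = 9.6
log2(9.6) = 3.263
MT = 156 + 67 * 3.263
= 374.6 ms


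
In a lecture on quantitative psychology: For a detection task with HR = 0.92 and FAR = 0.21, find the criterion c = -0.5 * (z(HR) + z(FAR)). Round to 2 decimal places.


c = -0.5 * (z(HR) + z(FAR))
z(0.92) = 1.4051
z(0.21) = -0.8064
c = -0.5 * (1.4051 + -0.8064)
= -0.5 * 0.5987
= -0.30


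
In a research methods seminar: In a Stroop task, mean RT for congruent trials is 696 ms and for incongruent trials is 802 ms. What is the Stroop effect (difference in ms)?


Stroop effect = RT(incongruent) - RT(congruent)
= 802 - 696
= 106 ms


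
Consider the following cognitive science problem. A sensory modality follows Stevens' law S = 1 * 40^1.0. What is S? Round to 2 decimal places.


S = 1 * 40^1.0
40^1.0 = 40.0
S = 1 * 40.0
= 40.00


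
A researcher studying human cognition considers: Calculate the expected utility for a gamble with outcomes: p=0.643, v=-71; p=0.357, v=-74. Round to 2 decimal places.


EU = sum(p_i * v_i)
0.643 * -71 = -45.653
0.357 * -74 = -26.418
EU = -45.653 + -26.418
= -72.07


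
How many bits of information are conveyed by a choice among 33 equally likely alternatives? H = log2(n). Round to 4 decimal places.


H = log2(n)
H = log2(33)
= 5.0444


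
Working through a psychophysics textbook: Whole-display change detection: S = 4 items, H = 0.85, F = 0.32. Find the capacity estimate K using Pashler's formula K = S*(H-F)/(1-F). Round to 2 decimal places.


K = S * (H - F) / (1 - F)
H - F = 0.53
1 - F = 0.68
K = 4 * 0.53 / 0.68
= 3.12


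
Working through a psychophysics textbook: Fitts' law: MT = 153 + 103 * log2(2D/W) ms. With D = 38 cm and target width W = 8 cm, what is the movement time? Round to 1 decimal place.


MT = 153 + 103 * log2(2*38/8)
2D/W = 9.5
log2(9.5) = 3.2479
MT = 153 + 103 * 3.2479
= 487.5 ms


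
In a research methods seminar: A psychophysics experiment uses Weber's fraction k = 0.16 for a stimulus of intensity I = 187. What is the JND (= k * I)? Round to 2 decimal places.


JND = k * I
JND = 0.16 * 187
= 29.92


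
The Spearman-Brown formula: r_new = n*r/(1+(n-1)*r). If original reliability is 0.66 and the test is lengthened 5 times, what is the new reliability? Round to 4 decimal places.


r_new = n*r / (1 + (n-1)*r)
Numerator = 5 * 0.66 = 3.3
Denominator = 1 + 4 * 0.66 = 3.64
r_new = 3.3 / 3.64
= 0.9066


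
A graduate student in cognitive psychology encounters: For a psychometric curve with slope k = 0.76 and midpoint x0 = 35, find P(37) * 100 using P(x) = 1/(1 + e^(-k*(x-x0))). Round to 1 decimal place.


P(x) = 1/(1 + e^(-0.76*(37 - 35)))
Exponent = -0.76 * 2 = -1.52
e^(-1.52) = 0.218712
P = 1/(1 + 0.218712) = 0.820538
Percentage = 82.1


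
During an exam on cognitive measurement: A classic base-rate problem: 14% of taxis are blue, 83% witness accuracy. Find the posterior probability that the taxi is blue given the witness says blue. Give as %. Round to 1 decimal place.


P(blue | says blue) = P(says blue | blue)*P(blue) / [P(says blue | blue)*P(blue) + P(says blue | not blue)*P(not blue)]
Numerator = 0.83 * 0.14 = 0.1162
False identification = 0.17 * 0.86 = 0.1462
P = 0.1162 / (0.1162 + 0.1462)
= 0.1162 / 0.2624
As percentage = 44.3


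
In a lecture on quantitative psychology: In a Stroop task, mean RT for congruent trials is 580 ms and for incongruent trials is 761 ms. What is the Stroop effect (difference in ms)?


Stroop effect = RT(incongruent) - RT(congruent)
= 761 - 580
= 181 ms


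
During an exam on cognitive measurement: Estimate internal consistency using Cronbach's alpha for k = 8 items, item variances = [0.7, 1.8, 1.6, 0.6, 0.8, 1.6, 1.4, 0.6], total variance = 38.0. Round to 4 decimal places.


alpha = (k/(k-1)) * (1 - sum(s_i^2)/s_total^2)
sum(item variances) = 9.1
k/(k-1) = 8/7 = 1.142857
1 - 9.1/38.0 = 1 - 0.239474 = 0.760526
alpha = 1.142857 * 0.760526
= 0.8692


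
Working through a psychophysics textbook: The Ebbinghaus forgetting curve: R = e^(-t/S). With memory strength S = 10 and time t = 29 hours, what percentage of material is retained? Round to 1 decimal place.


R = e^(-t/S)
-t/S = -29/10 = -2.9
R = e^(-2.9) = 0.055023
Percentage = 0.055023 * 100
= 5.5


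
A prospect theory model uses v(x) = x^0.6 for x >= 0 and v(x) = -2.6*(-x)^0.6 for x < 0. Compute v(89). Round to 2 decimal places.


Since x = 89 >= 0, use v(x) = x^0.6
89^0.6 = 14.7786
v(89) = 14.78


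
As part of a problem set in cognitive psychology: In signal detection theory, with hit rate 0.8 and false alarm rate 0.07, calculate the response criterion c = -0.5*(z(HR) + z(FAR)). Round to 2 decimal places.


c = -0.5 * (z(HR) + z(FAR))
z(0.8) = 0.8416
z(0.07) = -1.4758
c = -0.5 * (0.8416 + -1.4758)
= -0.5 * -0.6342
= 0.32


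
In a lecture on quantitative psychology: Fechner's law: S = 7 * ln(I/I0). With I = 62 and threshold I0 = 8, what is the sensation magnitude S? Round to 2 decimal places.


S = 7 * ln(62/8)
I/I0 = 7.75
ln(7.75) = 2.0477
S = 7 * 2.0477
= 14.33


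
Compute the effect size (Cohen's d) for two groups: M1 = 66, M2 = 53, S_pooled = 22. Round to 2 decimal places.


Cohen's d = (M1 - M2) / S_pooled
= (66 - 53) / 22
= 13 / 22
= 0.59


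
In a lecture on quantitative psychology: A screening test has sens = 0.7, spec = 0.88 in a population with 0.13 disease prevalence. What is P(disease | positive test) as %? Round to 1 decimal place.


PPV = (sens * prev) / (sens * prev + (1-spec) * (1-prev))
Numerator = 0.7 * 0.13 = 0.091
P(positive and no disease) = (1 - spec) * (1 - prev) = (1 - 0.88) * (1 - 0.13) = 0.1044
Denominator = 0.091 + 0.1044 = 0.1954
PPV = 0.091 / 0.1954 = 0.465711
As percentage = 46.6


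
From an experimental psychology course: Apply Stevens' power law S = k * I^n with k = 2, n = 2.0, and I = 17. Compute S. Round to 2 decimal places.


S = 2 * 17^2.0
17^2.0 = 289.0
S = 2 * 289.0
= 578.00


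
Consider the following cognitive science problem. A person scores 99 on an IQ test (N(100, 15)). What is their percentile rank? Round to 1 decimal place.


z = (IQ - mean) / SD
z = (99 - 100) / 15 = -0.0667
Percentile = Phi(-0.0667) * 100
Phi(-0.0667) = 0.47341
= 47.3


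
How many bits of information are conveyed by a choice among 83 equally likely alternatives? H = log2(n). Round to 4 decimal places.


H = log2(n)
H = log2(83)
= 6.3750


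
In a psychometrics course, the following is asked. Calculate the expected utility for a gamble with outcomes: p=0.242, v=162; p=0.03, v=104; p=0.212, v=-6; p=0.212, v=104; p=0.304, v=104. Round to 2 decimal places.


EU = sum(p_i * v_i)
0.242 * 162 = 39.204
0.03 * 104 = 3.12
0.212 * -6 = -1.272
0.212 * 104 = 22.048
0.304 * 104 = 31.616
EU = 39.204 + 3.12 + -1.272 + 22.048 + 31.616
= 94.72


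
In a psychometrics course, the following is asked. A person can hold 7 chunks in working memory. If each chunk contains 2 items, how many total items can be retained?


Total items = chunks * items_per_chunk
= 7 * 2
= 14


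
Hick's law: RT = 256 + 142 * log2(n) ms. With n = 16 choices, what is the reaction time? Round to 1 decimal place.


RT = 256 + 142 * log2(16)
log2(16) = 4.0
RT = 256 + 142 * 4.0
= 256 + 568.0
= 824.0 ms


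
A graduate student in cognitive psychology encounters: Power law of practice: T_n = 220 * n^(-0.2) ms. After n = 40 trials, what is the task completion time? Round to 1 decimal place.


T_n = 220 * 40^(-0.2)
40^(-0.2) = 0.478176
T_n = 220 * 0.478176
= 105.2 ms


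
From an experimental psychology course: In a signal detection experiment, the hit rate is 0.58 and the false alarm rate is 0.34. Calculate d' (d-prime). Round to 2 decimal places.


d' = z(HR) - z(FAR)
z(0.58) = 0.2019
z(0.34) = -0.4125
d' = 0.2019 - -0.4125
= 0.61


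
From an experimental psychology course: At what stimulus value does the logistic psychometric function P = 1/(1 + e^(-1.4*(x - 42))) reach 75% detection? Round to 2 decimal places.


At P = 0.75: 0.75 = 1/(1 + e^(-k*(x-x0)))
Solving: e^(-k*(x-x0)) = 1/3
x = x0 + ln(3)/k
ln(3) = 1.0986
x = 42 + 1.0986/1.4
= 42 + 0.7847
= 42.78


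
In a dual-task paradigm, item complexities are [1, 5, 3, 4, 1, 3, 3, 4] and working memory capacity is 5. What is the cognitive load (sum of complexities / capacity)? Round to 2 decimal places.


Total complexity = 1 + 5 + 3 + 4 + 1 + 3 + 3 + 4 = 24
Load = total / capacity = 24 / 5
= 4.80


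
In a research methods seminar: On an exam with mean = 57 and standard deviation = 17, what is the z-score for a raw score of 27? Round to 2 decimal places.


z = (X - mu) / sigma
= (27 - 57) / 17
= -30 / 17
= -1.76


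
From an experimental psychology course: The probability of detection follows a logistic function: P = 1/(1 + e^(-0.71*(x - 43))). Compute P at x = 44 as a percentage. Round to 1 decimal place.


P(x) = 1/(1 + e^(-0.71*(44 - 43)))
Exponent = -0.71 * 1 = -0.71
e^(-0.71) = 0.491644
P = 1/(1 + 0.491644) = 0.670401
Percentage = 67.0


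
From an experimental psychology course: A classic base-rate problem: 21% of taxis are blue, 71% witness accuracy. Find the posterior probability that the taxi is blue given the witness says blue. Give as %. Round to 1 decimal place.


P(blue | says blue) = P(says blue | blue)*P(blue) / [P(says blue | blue)*P(blue) + P(says blue | not blue)*P(not blue)]
Numerator = 0.71 * 0.21 = 0.1491
False identification = 0.29 * 0.79 = 0.2291
P = 0.1491 / (0.1491 + 0.2291)
= 0.1491 / 0.3782
As percentage = 39.4


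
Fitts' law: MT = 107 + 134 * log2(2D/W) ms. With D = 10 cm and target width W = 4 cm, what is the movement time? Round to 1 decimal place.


MT = 107 + 134 * log2(2*10/4)
2D/W = 5.0
log2(5.0) = 2.3219
MT = 107 + 134 * 2.3219
= 418.1 ms


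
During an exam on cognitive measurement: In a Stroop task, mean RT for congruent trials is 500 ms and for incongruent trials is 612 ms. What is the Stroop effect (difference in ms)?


Stroop effect = RT(incongruent) - RT(congruent)
= 612 - 500
= 112 ms


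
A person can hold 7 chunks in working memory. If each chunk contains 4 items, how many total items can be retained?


Total items = chunks * items_per_chunk
= 7 * 4
= 28


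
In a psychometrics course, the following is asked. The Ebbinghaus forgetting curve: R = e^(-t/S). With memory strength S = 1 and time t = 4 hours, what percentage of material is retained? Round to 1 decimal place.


R = e^(-t/S)
-t/S = -4/1 = -4.0
R = e^(-4.0) = 0.018316
Percentage = 0.018316 * 100
= 1.8


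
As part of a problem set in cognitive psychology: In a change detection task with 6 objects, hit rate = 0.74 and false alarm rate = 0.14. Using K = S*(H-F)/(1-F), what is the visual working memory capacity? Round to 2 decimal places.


K = S * (H - F) / (1 - F)
H - F = 0.6
1 - F = 0.86
K = 6 * 0.6 / 0.86
= 4.19


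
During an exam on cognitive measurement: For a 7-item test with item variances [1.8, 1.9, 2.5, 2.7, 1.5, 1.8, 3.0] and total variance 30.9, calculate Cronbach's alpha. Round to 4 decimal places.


alpha = (k/(k-1)) * (1 - sum(s_i^2)/s_total^2)
sum(item variances) = 15.2
k/(k-1) = 7/6 = 1.166667
1 - 15.2/30.9 = 1 - 0.491909 = 0.508091
alpha = 1.166667 * 0.508091
= 0.5928


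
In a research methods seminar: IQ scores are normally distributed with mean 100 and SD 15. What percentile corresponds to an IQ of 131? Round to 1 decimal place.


z = (IQ - mean) / SD
z = (131 - 100) / 15 = 2.0667
Percentile = Phi(2.0667) * 100
Phi(2.0667) = 0.980619
= 98.1


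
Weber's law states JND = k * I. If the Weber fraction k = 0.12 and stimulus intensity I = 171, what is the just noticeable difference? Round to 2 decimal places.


JND = k * I
JND = 0.12 * 171
= 20.52


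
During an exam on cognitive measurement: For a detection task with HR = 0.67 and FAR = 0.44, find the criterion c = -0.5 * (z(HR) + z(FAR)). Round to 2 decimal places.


c = -0.5 * (z(HR) + z(FAR))
z(0.67) = 0.4399
z(0.44) = -0.151
c = -0.5 * (0.4399 + -0.151)
= -0.5 * 0.2889
= -0.14


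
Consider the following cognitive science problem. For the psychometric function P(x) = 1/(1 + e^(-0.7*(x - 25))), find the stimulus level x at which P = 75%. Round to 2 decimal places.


At P = 0.75: 0.75 = 1/(1 + e^(-k*(x-x0)))
Solving: e^(-k*(x-x0)) = 1/3
x = x0 + ln(3)/k
ln(3) = 1.0986
x = 25 + 1.0986/0.7
= 25 + 1.5694
= 26.57


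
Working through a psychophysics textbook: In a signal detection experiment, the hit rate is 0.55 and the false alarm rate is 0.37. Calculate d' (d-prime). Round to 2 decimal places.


d' = z(HR) - z(FAR)
z(0.55) = 0.1257
z(0.37) = -0.3319
d' = 0.1257 - -0.3319
= 0.46


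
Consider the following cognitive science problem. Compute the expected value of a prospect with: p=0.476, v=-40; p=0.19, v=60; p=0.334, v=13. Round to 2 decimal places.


EU = sum(p_i * v_i)
0.476 * -40 = -19.04
0.19 * 60 = 11.4
0.334 * 13 = 4.342
EU = -19.04 + 11.4 + 4.342
= -3.30


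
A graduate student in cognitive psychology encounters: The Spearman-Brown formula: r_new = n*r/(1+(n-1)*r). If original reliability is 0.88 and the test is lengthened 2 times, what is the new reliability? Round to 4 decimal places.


r_new = n*r / (1 + (n-1)*r)
Numerator = 2 * 0.88 = 1.76
Denominator = 1 + 1 * 0.88 = 1.88
r_new = 1.76 / 1.88
= 0.9362


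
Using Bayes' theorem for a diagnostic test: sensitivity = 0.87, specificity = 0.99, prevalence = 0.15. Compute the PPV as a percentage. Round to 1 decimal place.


PPV = (sens * prev) / (sens * prev + (1-spec) * (1-prev))
Numerator = 0.87 * 0.15 = 0.1305
P(positive and no disease) = (1 - spec) * (1 - prev) = (1 - 0.99) * (1 - 0.15) = 0.0085
Denominator = 0.1305 + 0.0085 = 0.139
PPV = 0.1305 / 0.139 = 0.938849
As percentage = 93.9


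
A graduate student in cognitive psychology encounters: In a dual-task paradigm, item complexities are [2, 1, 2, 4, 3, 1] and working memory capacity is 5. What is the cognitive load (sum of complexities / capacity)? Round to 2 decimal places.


Total complexity = 2 + 1 + 2 + 4 + 3 + 1 = 13
Load = total / capacity = 13 / 5
= 2.60


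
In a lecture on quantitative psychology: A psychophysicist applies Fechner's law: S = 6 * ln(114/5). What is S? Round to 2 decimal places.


S = 6 * ln(114/5)
I/I0 = 22.8
ln(22.8) = 3.1268
S = 6 * 3.1268
= 18.76


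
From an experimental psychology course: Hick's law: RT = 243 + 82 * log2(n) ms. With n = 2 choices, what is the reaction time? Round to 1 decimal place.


RT = 243 + 82 * log2(2)
log2(2) = 1.0
RT = 243 + 82 * 1.0
= 243 + 82.0
= 325.0 ms


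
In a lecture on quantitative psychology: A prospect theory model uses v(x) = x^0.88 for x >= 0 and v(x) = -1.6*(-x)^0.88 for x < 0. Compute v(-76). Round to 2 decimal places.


Since x = -76 < 0, use v(x) = -lambda*(-x)^alpha
(-x) = 76
76^0.88 = 45.1977
v(-76) = -1.6 * 45.1977
= -72.32


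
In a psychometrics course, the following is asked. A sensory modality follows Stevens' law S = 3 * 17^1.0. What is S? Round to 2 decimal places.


S = 3 * 17^1.0
17^1.0 = 17.0
S = 3 * 17.0
= 51.00


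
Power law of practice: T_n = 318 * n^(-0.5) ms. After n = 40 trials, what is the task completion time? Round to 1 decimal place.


T_n = 318 * 40^(-0.5)
40^(-0.5) = 0.158114
T_n = 318 * 0.158114
= 50.3 ms


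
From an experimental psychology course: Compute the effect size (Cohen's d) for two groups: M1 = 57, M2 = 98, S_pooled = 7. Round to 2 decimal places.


Cohen's d = (M1 - M2) / S_pooled
= (57 - 98) / 7
= -41 / 7
= -5.86


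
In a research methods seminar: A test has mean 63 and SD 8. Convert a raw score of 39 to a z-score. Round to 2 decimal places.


z = (X - mu) / sigma
= (39 - 63) / 8
= -24 / 8
= -3.00


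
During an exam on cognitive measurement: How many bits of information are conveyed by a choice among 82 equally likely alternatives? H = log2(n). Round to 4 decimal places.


H = log2(n)
H = log2(82)
= 6.3576


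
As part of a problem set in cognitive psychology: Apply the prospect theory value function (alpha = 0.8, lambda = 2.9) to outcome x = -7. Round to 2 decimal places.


Since x = -7 < 0, use v(x) = -lambda*(-x)^alpha
(-x) = 7
7^0.8 = 4.7433
v(-7) = -2.9 * 4.7433
= -13.76


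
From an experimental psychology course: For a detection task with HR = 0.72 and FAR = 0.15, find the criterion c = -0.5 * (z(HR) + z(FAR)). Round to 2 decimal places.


c = -0.5 * (z(HR) + z(FAR))
z(0.72) = 0.5828
z(0.15) = -1.0364
c = -0.5 * (0.5828 + -1.0364)
= -0.5 * -0.4536
= 0.23


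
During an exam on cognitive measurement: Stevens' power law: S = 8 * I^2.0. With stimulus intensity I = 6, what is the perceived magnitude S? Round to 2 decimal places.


S = 8 * 6^2.0
6^2.0 = 36.0
S = 8 * 36.0
= 288.00


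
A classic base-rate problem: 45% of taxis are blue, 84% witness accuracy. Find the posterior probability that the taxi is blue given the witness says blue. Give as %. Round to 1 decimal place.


P(blue | says blue) = P(says blue | blue)*P(blue) / [P(says blue | blue)*P(blue) + P(says blue | not blue)*P(not blue)]
Numerator = 0.84 * 0.45 = 0.378
False identification = 0.16 * 0.55 = 0.088
P = 0.378 / (0.378 + 0.088)
= 0.378 / 0.466
As percentage = 81.1


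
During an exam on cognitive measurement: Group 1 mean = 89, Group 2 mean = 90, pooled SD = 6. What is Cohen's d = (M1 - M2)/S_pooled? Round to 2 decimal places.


Cohen's d = (M1 - M2) / S_pooled
= (89 - 90) / 6
= -1 / 6
= -0.17


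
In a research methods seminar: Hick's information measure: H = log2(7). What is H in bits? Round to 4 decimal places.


H = log2(n)
H = log2(7)
= 2.8074


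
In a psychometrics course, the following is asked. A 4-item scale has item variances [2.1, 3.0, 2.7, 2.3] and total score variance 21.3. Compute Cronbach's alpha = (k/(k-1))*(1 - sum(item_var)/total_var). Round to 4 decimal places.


alpha = (k/(k-1)) * (1 - sum(s_i^2)/s_total^2)
sum(item variances) = 10.1
k/(k-1) = 4/3 = 1.333333
1 - 10.1/21.3 = 1 - 0.474178 = 0.525822
alpha = 1.333333 * 0.525822
= 0.7011


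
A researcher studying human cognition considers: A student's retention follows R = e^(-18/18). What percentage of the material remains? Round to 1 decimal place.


R = e^(-t/S)
-t/S = -18/18 = -1.0
R = e^(-1.0) = 0.367879
Percentage = 0.367879 * 100
= 36.8


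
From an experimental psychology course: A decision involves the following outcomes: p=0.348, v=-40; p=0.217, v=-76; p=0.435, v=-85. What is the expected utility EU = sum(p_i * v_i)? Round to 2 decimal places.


EU = sum(p_i * v_i)
0.348 * -40 = -13.92
0.217 * -76 = -16.492
0.435 * -85 = -36.975
EU = -13.92 + -16.492 + -36.975
= -67.39


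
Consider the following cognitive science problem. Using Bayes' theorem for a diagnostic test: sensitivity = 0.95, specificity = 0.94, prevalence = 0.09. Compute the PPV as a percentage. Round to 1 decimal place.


PPV = (sens * prev) / (sens * prev + (1-spec) * (1-prev))
Numerator = 0.95 * 0.09 = 0.0855
P(positive and no disease) = (1 - spec) * (1 - prev) = (1 - 0.94) * (1 - 0.09) = 0.0546
Denominator = 0.0855 + 0.0546 = 0.1401
PPV = 0.0855 / 0.1401 = 0.610278
As percentage = 61.0


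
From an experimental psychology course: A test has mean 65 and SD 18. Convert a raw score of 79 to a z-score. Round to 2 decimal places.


z = (X - mu) / sigma
= (79 - 65) / 18
= 14 / 18
= 0.78


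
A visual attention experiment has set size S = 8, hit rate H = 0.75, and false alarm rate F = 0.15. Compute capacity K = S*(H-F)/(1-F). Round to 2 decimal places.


K = S * (H - F) / (1 - F)
H - F = 0.6
1 - F = 0.85
K = 8 * 0.6 / 0.85
= 5.65


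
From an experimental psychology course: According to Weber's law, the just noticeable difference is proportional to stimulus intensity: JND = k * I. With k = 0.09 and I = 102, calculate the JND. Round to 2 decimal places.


JND = k * I
JND = 0.09 * 102
= 9.18


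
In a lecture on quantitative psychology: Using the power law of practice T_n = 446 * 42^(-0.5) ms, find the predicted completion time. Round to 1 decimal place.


T_n = 446 * 42^(-0.5)
42^(-0.5) = 0.154303
T_n = 446 * 0.154303
= 68.8 ms


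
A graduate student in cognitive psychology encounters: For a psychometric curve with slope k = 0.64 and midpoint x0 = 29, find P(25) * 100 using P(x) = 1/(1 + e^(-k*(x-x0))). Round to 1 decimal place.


P(x) = 1/(1 + e^(-0.64*(25 - 29)))
Exponent = -0.64 * -4 = 2.56
e^(2.56) = 12.935817
P = 1/(1 + 12.935817) = 0.071758
Percentage = 7.2


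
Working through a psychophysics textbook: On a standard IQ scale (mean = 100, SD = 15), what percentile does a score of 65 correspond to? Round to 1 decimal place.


z = (IQ - mean) / SD
z = (65 - 100) / 15 = -2.3333
Percentile = Phi(-2.3333) * 100
Phi(-2.3333) = 0.009816
= 1.0


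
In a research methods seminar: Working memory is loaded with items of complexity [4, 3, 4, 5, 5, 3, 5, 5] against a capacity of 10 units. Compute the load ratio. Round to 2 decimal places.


Total complexity = 4 + 3 + 4 + 5 + 5 + 3 + 5 + 5 = 34
Load = total / capacity = 34 / 10
= 3.40


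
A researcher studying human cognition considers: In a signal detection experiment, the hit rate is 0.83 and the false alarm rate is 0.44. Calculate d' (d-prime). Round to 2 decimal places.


d' = z(HR) - z(FAR)
z(0.83) = 0.9542
z(0.44) = -0.151
d' = 0.9542 - -0.151
= 1.11


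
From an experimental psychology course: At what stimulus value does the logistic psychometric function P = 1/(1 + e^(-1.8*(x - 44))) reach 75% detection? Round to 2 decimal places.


At P = 0.75: 0.75 = 1/(1 + e^(-k*(x-x0)))
Solving: e^(-k*(x-x0)) = 1/3
x = x0 + ln(3)/k
ln(3) = 1.0986
x = 44 + 1.0986/1.8
= 44 + 0.6103
= 44.61


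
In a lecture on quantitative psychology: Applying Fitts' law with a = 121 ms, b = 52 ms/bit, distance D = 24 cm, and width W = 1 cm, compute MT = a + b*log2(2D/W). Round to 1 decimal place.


MT = 121 + 52 * log2(2*24/1)
2D/W = 48.0
log2(48.0) = 5.585
MT = 121 + 52 * 5.585
= 411.4 ms


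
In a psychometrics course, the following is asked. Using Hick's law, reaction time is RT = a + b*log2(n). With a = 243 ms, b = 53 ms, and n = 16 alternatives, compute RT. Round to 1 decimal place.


RT = 243 + 53 * log2(16)
log2(16) = 4.0
RT = 243 + 53 * 4.0
= 243 + 212.0
= 455.0 ms


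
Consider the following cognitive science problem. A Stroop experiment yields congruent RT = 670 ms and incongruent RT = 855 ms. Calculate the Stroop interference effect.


Stroop effect = RT(incongruent) - RT(congruent)
= 855 - 670
= 185 ms


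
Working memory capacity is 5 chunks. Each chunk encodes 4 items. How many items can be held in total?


Total items = chunks * items_per_chunk
= 5 * 4
= 20


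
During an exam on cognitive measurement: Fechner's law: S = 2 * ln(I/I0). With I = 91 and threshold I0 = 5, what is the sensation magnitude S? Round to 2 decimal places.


S = 2 * ln(91/5)
I/I0 = 18.2
ln(18.2) = 2.9014
S = 2 * 2.9014
= 5.80


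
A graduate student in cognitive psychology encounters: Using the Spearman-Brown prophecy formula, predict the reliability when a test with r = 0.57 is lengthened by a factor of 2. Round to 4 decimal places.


r_new = n*r / (1 + (n-1)*r)
Numerator = 2 * 0.57 = 1.14
Denominator = 1 + 1 * 0.57 = 1.57
r_new = 1.14 / 1.57
= 0.7261


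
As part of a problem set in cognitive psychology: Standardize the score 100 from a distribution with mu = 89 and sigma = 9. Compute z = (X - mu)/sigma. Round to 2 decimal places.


z = (X - mu) / sigma
= (100 - 89) / 9
= 11 / 9
= 1.22


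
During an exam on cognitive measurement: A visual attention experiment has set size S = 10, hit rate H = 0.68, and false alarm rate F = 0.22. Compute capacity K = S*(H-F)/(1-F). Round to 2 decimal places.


K = S * (H - F) / (1 - F)
H - F = 0.46
1 - F = 0.78
K = 10 * 0.46 / 0.78
= 5.90


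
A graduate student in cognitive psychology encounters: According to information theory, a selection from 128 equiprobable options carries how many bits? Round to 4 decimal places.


H = log2(n)
H = log2(128)
= 7.0000


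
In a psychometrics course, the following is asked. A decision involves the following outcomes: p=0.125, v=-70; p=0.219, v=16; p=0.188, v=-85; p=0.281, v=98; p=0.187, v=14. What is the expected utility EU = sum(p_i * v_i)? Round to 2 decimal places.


EU = sum(p_i * v_i)
0.125 * -70 = -8.75
0.219 * 16 = 3.504
0.188 * -85 = -15.98
0.281 * 98 = 27.538
0.187 * 14 = 2.618
EU = -8.75 + 3.504 + -15.98 + 27.538 + 2.618
= 8.93


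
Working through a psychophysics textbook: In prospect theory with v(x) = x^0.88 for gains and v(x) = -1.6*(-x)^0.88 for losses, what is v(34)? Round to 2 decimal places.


Since x = 34 >= 0, use v(x) = x^0.88
34^0.88 = 22.269
v(34) = 22.27


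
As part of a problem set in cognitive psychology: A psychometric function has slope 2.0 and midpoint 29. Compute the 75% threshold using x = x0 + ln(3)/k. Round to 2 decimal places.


At P = 0.75: 0.75 = 1/(1 + e^(-k*(x-x0)))
Solving: e^(-k*(x-x0)) = 1/3
x = x0 + ln(3)/k
ln(3) = 1.0986
x = 29 + 1.0986/2.0
= 29 + 0.5493
= 29.55


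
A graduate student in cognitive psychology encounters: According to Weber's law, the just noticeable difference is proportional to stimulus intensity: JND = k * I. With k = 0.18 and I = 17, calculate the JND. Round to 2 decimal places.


JND = k * I
JND = 0.18 * 17
= 3.06


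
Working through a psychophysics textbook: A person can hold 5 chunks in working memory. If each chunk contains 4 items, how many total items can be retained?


Total items = chunks * items_per_chunk
= 5 * 4
= 20


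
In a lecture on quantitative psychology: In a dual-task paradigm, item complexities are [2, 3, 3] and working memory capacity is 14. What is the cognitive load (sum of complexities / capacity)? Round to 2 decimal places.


Total complexity = 2 + 3 + 3 = 8
Load = total / capacity = 8 / 14
= 0.57


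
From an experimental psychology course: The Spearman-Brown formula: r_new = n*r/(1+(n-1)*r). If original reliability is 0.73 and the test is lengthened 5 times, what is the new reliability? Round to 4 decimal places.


r_new = n*r / (1 + (n-1)*r)
Numerator = 5 * 0.73 = 3.65
Denominator = 1 + 4 * 0.73 = 3.92
r_new = 3.65 / 3.92
= 0.9311


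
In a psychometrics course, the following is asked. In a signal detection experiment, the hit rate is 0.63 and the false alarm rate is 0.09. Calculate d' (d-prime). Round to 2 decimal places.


d' = z(HR) - z(FAR)
z(0.63) = 0.3319
z(0.09) = -1.3408
d' = 0.3319 - -1.3408
= 1.67


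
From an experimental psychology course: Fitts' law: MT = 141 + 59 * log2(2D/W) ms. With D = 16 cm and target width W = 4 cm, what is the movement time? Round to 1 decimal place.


MT = 141 + 59 * log2(2*16/4)
2D/W = 8.0
log2(8.0) = 3.0
MT = 141 + 59 * 3.0
= 318.0 ms


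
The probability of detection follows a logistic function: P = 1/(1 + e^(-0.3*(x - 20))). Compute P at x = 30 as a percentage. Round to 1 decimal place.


P(x) = 1/(1 + e^(-0.3*(30 - 20)))
Exponent = -0.3 * 10 = -3.0
e^(-3.0) = 0.049787
P = 1/(1 + 0.049787) = 0.952574
Percentage = 95.3


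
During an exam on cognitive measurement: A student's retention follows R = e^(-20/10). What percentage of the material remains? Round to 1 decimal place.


R = e^(-t/S)
-t/S = -20/10 = -2.0
R = e^(-2.0) = 0.135335
Percentage = 0.135335 * 100
= 13.5


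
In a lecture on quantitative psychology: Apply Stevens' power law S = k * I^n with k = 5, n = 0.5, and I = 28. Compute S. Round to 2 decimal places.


S = 5 * 28^0.5
28^0.5 = 5.2915
S = 5 * 5.2915
= 26.46


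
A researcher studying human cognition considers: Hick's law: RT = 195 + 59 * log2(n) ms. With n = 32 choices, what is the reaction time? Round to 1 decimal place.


RT = 195 + 59 * log2(32)
log2(32) = 5.0
RT = 195 + 59 * 5.0
= 195 + 295.0
= 490.0 ms


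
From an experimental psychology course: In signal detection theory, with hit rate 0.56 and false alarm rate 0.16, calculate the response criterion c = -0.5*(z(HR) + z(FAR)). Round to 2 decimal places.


c = -0.5 * (z(HR) + z(FAR))
z(0.56) = 0.151
z(0.16) = -0.9945
c = -0.5 * (0.151 + -0.9945)
= -0.5 * -0.8435
= 0.42


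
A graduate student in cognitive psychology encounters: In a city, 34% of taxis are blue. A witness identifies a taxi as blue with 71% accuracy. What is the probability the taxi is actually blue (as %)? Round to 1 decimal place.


P(blue | says blue) = P(says blue | blue)*P(blue) / [P(says blue | blue)*P(blue) + P(says blue | not blue)*P(not blue)]
Numerator = 0.71 * 0.34 = 0.2414
False identification = 0.29 * 0.66 = 0.1914
P = 0.2414 / (0.2414 + 0.1914)
= 0.2414 / 0.4328
As percentage = 55.8


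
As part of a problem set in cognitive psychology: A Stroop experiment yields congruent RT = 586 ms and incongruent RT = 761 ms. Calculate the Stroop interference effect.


Stroop effect = RT(incongruent) - RT(congruent)
= 761 - 586
= 175 ms


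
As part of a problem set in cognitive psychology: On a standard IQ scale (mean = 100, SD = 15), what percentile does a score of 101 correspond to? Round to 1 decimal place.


z = (IQ - mean) / SD
z = (101 - 100) / 15 = 0.0667
Percentile = Phi(0.0667) * 100
Phi(0.0667) = 0.52659
= 52.7


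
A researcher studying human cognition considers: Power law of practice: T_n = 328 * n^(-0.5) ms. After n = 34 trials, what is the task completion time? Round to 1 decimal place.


T_n = 328 * 34^(-0.5)
34^(-0.5) = 0.171499
T_n = 328 * 0.171499
= 56.3 ms


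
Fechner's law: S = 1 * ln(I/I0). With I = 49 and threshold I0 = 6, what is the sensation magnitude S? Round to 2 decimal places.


S = 1 * ln(49/6)
I/I0 = 8.166667
ln(8.166667) = 2.1001
S = 1 * 2.1001
= 2.10


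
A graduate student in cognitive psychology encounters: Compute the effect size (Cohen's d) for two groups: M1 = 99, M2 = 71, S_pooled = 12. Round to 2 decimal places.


Cohen's d = (M1 - M2) / S_pooled
= (99 - 71) / 12
= 28 / 12
= 2.33


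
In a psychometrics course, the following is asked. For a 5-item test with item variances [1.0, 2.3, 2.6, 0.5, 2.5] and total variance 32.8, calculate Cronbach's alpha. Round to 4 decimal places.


alpha = (k/(k-1)) * (1 - sum(s_i^2)/s_total^2)
sum(item variances) = 8.9
k/(k-1) = 5/4 = 1.25
1 - 8.9/32.8 = 1 - 0.271341 = 0.728659
alpha = 1.25 * 0.728659
= 0.9108


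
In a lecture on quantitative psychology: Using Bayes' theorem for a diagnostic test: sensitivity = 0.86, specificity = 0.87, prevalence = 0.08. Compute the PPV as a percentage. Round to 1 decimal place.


PPV = (sens * prev) / (sens * prev + (1-spec) * (1-prev))
Numerator = 0.86 * 0.08 = 0.0688
P(positive and no disease) = (1 - spec) * (1 - prev) = (1 - 0.87) * (1 - 0.08) = 0.1196
Denominator = 0.0688 + 0.1196 = 0.1884
PPV = 0.0688 / 0.1884 = 0.36518
As percentage = 36.5
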